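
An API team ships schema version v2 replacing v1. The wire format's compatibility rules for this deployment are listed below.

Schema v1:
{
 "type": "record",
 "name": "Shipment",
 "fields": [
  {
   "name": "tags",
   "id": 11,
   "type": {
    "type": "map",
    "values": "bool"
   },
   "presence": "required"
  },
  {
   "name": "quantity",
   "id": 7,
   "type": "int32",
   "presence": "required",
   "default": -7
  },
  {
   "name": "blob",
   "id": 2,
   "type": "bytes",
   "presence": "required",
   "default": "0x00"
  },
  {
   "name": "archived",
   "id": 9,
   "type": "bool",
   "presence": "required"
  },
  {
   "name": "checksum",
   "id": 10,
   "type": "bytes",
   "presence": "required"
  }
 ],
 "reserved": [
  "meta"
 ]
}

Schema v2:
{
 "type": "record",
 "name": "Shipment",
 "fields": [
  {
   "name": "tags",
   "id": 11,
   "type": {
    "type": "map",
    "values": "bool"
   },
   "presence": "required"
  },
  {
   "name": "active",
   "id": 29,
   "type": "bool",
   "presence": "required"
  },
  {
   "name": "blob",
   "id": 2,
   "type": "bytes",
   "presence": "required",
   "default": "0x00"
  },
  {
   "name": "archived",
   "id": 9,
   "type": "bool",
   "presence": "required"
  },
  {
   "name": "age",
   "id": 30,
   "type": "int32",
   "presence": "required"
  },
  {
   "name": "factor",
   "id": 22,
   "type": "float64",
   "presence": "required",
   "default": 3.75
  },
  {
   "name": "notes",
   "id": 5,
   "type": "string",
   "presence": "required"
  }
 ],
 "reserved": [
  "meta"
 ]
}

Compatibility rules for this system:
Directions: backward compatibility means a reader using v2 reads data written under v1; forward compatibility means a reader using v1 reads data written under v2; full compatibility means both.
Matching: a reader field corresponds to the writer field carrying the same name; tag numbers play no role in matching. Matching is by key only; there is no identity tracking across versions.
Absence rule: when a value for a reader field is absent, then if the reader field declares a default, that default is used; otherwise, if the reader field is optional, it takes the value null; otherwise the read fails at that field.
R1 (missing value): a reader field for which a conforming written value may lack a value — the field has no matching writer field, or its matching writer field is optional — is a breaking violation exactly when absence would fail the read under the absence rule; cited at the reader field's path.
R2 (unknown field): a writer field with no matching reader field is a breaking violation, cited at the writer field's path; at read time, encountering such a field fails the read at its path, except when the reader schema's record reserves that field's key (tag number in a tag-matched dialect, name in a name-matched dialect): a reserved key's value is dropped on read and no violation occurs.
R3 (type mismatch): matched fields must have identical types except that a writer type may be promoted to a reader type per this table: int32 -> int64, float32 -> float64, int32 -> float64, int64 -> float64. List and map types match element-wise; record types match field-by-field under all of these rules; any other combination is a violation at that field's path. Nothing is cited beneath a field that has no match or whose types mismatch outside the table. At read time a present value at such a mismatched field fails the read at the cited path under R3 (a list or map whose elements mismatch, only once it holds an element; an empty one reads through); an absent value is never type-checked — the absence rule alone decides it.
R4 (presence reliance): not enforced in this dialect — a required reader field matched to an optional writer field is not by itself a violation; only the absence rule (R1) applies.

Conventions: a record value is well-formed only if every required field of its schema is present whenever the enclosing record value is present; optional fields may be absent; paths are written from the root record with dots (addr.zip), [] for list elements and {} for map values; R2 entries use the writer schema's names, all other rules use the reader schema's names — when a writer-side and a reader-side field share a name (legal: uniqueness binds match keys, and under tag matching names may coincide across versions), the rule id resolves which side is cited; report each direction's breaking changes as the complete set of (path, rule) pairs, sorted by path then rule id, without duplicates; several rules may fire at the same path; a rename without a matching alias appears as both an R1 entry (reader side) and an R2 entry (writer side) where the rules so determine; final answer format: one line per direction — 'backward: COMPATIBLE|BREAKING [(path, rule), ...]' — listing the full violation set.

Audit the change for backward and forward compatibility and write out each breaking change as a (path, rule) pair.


each type pair in Shipment: writer, then reader
backward analysis of Shipment with v2 as reader and v1 as writer:
  tags: paired with writer tags (map<string, bool> -> map<string, bool>; writer required)
  active has no writer counterpart
  blob: paired with writer blob (bytes -> bytes; writer required)
  archived: paired with writer archived (bool -> bool; writer required)
  age has no writer counterpart
  factor has no writer counterpart
  notes has no writer counterpart
  writer field quantity has no reader counterpart
  writer field checksum has no reader counterpart
  R1 fires at active
  R1 fires at age
  R2 fires at checksum
  R1 fires at notes
  R2 fires at quantity
  => backward verdict for Shipment: BREAKING, 5 violation(s)
forward analysis of Shipment with v1 as reader and v2 as writer:
  tags: paired with writer tags (map<string, bool> -> map<string, bool>; writer required)
  quantity has no writer counterpart
  blob: paired with writer blob (bytes -> bytes; writer required)
  archived: paired with writer archived (bool -> bool; writer required)
  checksum has no writer counterpart
  writer field active has no reader counterpart
  writer field age has no reader counterpart
  writer field factor has no reader counterpart
  writer field notes has no reader counterpart
  R2 fires at active
  R2 fires at age
  R1 fires at checksum
  R2 fires at factor
  R2 fires at notes
  => forward verdict for Shipment: BREAKING, 5 violation(s)

backward: BREAKING [(active, R1), (age, R1), (checksum, R2), (notes, R1), (quantity, R2)]; forward: BREAKING [(active, R2), (age, R2), (checksum, R1), (factor, R2), (notes, R2)]


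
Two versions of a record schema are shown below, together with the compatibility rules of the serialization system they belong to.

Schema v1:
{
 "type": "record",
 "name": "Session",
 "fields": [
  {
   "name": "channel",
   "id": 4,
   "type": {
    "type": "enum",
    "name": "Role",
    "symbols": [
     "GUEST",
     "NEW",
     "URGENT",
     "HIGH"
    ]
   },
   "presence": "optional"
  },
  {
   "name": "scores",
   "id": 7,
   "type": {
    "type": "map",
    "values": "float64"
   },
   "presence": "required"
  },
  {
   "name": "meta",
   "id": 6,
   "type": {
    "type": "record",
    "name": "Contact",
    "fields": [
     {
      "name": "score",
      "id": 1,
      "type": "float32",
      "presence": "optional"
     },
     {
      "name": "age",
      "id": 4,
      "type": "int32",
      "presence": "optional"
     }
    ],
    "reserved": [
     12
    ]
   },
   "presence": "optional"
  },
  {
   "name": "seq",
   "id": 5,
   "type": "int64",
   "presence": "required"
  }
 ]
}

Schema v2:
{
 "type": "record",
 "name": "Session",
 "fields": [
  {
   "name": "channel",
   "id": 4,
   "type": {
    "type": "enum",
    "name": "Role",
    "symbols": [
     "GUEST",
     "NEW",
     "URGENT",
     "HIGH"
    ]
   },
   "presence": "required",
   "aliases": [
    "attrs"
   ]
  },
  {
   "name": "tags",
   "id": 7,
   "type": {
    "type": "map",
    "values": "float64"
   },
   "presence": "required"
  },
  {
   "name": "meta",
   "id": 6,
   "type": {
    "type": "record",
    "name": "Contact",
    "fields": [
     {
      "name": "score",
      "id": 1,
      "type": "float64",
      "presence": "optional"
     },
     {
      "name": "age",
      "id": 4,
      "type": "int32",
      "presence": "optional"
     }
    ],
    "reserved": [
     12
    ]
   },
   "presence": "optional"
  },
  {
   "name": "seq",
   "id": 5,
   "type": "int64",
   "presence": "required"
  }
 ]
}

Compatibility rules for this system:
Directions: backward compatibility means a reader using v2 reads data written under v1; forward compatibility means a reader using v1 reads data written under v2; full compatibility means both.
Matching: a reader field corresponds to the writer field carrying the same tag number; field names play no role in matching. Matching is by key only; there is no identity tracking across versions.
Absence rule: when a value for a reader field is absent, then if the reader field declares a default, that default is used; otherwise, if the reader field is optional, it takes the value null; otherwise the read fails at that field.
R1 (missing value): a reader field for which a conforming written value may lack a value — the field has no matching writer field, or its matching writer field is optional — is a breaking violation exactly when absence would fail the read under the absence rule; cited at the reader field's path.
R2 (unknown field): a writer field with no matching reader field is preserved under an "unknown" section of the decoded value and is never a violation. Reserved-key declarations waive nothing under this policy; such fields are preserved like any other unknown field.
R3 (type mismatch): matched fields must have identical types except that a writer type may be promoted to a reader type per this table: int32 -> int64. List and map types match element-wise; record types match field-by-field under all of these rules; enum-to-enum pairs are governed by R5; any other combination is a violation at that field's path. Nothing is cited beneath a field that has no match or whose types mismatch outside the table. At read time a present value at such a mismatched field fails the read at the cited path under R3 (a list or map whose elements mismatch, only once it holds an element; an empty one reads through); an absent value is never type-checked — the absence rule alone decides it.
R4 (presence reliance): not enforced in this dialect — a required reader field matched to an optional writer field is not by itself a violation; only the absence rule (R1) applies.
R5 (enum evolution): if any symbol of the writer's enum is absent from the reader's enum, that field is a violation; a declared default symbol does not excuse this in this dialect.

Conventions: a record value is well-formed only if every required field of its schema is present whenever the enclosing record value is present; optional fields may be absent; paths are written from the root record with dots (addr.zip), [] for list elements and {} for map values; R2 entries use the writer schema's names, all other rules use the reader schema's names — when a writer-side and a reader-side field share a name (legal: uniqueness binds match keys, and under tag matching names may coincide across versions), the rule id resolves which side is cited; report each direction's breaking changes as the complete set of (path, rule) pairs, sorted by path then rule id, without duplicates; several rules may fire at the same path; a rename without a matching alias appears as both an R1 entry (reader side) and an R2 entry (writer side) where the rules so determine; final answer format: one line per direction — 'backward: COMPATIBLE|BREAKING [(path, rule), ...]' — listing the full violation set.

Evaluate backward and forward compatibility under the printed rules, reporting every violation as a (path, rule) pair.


backward: BREAKING [(channel, R1), (meta.score, R3)]; forward: BREAKING [(meta.score, R3)]

arrows below run writer -> reader for Session
backward on Session — v2 reading data written by v1:
  channel <- channel (Role -> Role, writer optional)
  tags <- scores (map<string, float64> -> map<string, float64>, writer required)
  meta <- meta (Contact -> Contact, writer optional)
  seq <- seq (int64 -> int64, writer required)
  meta.score <- meta.score (float32 -> float64, writer optional)
  meta.age <- meta.age (int32 -> int32, writer optional)
  violation R1 at channel
  violation R3 at meta.score
  => backward verdict for Session: BREAKING, 2 violation(s)
forward on Session — v1 reading data written by v2:
  channel <- channel (Role -> Role, writer required)
  scores <- tags (map<string, float64> -> map<string, float64>, writer required)
  meta <- meta (Contact -> Contact, writer optional)
  seq <- seq (int64 -> int64, writer required)
  meta.score <- meta.score (float64 -> float32, writer optional)
  meta.age <- meta.age (int32 -> int32, writer optional)
  violation R3 at meta.score
  => forward verdict for Session: BREAKING, 1 violation(s)


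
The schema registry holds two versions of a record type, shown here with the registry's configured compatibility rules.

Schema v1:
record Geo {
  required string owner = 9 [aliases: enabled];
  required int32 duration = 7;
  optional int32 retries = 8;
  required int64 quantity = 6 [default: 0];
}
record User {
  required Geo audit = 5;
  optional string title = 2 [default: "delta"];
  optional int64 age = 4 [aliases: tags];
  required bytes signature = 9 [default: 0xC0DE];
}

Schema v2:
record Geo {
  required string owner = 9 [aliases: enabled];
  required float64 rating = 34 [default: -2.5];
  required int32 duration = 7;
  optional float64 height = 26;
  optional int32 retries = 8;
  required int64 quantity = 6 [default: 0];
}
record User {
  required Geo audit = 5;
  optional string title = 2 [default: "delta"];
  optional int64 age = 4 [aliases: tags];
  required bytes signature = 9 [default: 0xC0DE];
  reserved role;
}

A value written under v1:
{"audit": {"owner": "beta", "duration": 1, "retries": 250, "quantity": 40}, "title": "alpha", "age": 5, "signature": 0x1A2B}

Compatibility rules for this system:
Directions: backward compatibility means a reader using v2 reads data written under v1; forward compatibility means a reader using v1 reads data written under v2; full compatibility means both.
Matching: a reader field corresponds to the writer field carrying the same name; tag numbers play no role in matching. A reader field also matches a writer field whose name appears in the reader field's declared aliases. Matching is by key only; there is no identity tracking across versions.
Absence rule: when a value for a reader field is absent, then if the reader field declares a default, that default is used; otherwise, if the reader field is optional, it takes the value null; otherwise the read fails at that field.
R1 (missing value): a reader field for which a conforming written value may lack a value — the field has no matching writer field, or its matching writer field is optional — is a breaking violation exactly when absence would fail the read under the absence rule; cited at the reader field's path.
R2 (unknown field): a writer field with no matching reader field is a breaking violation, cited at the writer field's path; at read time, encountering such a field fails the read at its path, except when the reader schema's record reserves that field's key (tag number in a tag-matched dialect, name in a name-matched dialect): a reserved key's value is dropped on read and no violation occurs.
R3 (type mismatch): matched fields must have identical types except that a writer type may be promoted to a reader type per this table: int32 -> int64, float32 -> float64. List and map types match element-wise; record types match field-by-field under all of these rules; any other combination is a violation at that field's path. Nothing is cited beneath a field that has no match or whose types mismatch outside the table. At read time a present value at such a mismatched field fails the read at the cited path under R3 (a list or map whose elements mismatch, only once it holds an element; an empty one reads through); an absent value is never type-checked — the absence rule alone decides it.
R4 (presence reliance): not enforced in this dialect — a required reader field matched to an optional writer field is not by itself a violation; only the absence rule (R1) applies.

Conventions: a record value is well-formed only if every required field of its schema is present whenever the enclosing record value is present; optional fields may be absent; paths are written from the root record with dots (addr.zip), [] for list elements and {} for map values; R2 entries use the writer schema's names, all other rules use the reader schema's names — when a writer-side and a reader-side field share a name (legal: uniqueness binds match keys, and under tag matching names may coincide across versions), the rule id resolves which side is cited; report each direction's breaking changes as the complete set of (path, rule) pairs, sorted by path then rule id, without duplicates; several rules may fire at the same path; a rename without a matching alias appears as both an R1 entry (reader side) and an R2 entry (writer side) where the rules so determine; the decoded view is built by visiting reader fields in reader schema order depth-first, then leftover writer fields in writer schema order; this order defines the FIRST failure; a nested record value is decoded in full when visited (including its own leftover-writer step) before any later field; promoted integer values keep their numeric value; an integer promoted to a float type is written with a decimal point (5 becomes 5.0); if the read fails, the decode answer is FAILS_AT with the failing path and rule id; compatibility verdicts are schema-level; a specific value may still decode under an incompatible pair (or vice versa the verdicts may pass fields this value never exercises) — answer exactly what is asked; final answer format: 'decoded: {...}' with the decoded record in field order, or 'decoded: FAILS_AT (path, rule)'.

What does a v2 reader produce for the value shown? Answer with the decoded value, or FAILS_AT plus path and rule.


the writer's type comes first in each User pair
decode (reader v2):
  audit.owner := "beta"
  audit.rating := -2.5 (absent -> default)
  audit.duration := 1
  audit.height := null (absent, optional -> null)
  audit.retries := 250
  audit.quantity := 40
  title := "alpha"
  age := 5
  signature := 0x1A2B
  => decoded: {"audit": {"owner": "beta", "rating": -2.5, "duration": 1, "height": null, "retries": 250, "quantity": 40}, "title": "alpha", "age": 5, "signature": 0x1A2B}

decoded: {"audit": {"owner": "beta", "rating": -2.5, "duration": 1, "height": null, "retries": 250, "quantity": 40}, "title": "alpha", "age": 5, "signature": 0x1A2B}


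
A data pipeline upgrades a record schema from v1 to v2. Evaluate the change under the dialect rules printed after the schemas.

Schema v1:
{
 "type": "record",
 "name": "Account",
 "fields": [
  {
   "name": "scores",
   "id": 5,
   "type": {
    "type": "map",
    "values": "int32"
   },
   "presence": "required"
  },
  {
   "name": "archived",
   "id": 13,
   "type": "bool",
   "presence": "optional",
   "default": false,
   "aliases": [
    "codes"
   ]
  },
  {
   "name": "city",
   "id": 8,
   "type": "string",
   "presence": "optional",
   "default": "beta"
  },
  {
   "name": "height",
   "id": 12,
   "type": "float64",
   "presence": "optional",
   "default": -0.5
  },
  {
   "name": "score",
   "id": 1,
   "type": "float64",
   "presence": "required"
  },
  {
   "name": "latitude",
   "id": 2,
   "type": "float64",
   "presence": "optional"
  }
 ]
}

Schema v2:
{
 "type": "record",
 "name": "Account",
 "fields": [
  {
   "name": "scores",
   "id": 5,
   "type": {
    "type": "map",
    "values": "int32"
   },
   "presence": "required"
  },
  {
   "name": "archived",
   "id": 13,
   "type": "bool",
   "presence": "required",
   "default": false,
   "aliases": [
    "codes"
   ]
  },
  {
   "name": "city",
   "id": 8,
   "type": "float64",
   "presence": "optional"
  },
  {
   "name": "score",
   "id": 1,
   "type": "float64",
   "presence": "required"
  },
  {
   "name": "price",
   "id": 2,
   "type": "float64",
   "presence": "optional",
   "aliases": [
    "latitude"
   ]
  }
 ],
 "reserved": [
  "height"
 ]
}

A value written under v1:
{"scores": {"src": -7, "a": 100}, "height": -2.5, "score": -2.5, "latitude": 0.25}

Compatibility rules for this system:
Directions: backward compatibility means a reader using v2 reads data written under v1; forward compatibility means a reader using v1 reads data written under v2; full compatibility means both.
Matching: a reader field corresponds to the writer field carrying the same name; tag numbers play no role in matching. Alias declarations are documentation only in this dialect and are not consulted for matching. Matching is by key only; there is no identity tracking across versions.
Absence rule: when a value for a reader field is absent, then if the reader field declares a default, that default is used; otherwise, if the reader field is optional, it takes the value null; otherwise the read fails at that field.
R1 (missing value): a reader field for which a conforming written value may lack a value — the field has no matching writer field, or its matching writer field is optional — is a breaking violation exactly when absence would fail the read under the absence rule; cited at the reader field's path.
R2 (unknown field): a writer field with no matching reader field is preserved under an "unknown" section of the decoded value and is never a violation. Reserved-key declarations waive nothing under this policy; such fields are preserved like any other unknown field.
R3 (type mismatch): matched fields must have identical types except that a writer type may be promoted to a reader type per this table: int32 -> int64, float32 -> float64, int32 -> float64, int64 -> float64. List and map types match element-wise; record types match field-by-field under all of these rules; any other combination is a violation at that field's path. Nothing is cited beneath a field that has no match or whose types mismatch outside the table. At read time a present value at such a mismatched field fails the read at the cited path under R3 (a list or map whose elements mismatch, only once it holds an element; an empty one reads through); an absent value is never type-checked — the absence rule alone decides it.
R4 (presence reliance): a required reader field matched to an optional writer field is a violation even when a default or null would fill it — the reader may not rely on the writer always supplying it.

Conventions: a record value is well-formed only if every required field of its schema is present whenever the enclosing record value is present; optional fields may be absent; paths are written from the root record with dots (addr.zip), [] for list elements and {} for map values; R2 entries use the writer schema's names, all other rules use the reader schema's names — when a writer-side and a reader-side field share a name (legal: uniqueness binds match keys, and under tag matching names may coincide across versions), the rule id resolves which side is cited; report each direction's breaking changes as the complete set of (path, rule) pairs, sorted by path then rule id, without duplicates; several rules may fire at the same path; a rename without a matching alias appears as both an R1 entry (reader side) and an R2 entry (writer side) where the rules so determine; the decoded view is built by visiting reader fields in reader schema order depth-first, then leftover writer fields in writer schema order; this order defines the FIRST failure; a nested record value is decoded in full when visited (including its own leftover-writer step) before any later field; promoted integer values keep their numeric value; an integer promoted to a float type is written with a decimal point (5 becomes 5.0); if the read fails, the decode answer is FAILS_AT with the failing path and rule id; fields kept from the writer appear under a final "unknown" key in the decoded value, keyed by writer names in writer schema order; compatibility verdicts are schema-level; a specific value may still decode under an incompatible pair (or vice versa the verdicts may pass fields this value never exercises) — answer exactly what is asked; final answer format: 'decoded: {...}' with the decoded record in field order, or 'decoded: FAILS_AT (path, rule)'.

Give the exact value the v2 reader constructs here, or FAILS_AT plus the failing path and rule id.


each type pair in Account: writer, then reader
migrating the Account value to v2:
  scores := {"src": -7, "a": 100}
  archived := false (absent -> default)
  city := null (absent, optional -> null)
  score := -2.5
  price := null (absent, optional -> null)
  writer height: kept under "unknown"
  writer latitude: kept under "unknown"
  => decoded: {"scores": {"src": -7, "a": 100}, "archived": false, "city": null, "score": -2.5, "price": null, "unknown": {"height": -2.5, "latitude": 0.25}}
remaining Account differences; none change what is asked:
  field archived in record Account: optional changed to required -> a verdict-level change on Account — the shown value reads the same

decoded: {"scores": {"src": -7, "a": 100}, "archived": false, "city": null, "score": -2.5, "price": null, "unknown": {"height": -2.5, "latitude": 0.25}}


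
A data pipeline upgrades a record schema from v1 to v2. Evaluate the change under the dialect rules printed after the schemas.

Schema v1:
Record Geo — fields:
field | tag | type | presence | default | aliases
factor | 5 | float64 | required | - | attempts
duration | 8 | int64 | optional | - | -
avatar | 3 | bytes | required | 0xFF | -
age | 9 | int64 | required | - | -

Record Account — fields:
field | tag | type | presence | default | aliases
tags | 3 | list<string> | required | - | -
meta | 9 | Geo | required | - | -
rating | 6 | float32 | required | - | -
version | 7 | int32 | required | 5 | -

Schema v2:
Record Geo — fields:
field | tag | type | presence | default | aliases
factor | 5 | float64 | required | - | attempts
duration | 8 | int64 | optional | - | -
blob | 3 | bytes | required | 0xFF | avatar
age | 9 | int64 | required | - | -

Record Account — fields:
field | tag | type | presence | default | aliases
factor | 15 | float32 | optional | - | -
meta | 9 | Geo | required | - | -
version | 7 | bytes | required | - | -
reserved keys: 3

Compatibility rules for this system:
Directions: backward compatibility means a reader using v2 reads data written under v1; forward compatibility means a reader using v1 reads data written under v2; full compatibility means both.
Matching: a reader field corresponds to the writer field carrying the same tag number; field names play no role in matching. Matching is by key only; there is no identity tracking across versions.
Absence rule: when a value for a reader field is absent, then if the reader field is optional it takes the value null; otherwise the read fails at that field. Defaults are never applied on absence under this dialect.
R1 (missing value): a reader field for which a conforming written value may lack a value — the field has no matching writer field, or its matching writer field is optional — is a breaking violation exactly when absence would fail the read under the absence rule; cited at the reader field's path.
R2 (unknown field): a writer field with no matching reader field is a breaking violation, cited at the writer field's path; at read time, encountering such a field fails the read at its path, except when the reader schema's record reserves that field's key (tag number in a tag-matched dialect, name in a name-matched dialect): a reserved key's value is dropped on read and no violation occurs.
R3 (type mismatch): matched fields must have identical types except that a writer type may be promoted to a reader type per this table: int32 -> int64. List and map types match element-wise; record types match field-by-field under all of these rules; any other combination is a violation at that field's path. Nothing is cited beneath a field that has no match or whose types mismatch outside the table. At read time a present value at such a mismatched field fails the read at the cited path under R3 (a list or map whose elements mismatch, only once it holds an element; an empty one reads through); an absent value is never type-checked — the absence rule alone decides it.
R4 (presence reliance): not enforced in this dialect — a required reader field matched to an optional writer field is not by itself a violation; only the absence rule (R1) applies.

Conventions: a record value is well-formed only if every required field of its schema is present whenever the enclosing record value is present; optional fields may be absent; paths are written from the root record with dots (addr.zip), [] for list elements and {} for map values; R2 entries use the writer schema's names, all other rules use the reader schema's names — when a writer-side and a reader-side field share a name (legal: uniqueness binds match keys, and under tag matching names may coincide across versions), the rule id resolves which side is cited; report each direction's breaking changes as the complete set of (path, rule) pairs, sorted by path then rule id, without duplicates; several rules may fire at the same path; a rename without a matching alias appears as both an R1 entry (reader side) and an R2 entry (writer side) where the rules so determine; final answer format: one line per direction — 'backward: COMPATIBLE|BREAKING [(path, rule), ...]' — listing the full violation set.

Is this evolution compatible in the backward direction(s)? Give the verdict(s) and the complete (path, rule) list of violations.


the writer's type comes first in each Account pair
checking backward for Account: reader v2 against writer v1:
  no writer field matches reader factor
  meta: paired with writer meta (Geo -> Geo; writer required)
  version: paired with writer version (int32 -> bytes; writer required)
  writer field tags has no reader counterpart
  writer field rating has no reader counterpart
  meta.factor: paired with writer meta.factor (float64 -> float64; writer required)
  meta.duration: paired with writer meta.duration (int64 -> int64; writer optional)
  meta.blob: paired with writer meta.avatar (bytes -> bytes; writer required)
  meta.age: paired with writer meta.age (int64 -> int64; writer required)
  breaking: (rating, R2)
  breaking: (version, R3)
  => backward verdict for Account: BREAKING, 2 violation(s)
the rest of the Account diff is inert for this question:
  removed field tags from record Account (its key 3 joins the reserved list) -> matters only for Account's forward compatibility — outside the asked direction
  renamed field avatar to blob in record Geo (alias avatar declared on the renamed field) -> triggers nothing under Account's printed rules — same verdict
  added field factor to record Account: optional float32, tag 15 (in v2 it sits immediately before meta) -> matters only for Account's forward compatibility — outside the asked direction

backward: BREAKING [(rating, R2), (version, R3)]


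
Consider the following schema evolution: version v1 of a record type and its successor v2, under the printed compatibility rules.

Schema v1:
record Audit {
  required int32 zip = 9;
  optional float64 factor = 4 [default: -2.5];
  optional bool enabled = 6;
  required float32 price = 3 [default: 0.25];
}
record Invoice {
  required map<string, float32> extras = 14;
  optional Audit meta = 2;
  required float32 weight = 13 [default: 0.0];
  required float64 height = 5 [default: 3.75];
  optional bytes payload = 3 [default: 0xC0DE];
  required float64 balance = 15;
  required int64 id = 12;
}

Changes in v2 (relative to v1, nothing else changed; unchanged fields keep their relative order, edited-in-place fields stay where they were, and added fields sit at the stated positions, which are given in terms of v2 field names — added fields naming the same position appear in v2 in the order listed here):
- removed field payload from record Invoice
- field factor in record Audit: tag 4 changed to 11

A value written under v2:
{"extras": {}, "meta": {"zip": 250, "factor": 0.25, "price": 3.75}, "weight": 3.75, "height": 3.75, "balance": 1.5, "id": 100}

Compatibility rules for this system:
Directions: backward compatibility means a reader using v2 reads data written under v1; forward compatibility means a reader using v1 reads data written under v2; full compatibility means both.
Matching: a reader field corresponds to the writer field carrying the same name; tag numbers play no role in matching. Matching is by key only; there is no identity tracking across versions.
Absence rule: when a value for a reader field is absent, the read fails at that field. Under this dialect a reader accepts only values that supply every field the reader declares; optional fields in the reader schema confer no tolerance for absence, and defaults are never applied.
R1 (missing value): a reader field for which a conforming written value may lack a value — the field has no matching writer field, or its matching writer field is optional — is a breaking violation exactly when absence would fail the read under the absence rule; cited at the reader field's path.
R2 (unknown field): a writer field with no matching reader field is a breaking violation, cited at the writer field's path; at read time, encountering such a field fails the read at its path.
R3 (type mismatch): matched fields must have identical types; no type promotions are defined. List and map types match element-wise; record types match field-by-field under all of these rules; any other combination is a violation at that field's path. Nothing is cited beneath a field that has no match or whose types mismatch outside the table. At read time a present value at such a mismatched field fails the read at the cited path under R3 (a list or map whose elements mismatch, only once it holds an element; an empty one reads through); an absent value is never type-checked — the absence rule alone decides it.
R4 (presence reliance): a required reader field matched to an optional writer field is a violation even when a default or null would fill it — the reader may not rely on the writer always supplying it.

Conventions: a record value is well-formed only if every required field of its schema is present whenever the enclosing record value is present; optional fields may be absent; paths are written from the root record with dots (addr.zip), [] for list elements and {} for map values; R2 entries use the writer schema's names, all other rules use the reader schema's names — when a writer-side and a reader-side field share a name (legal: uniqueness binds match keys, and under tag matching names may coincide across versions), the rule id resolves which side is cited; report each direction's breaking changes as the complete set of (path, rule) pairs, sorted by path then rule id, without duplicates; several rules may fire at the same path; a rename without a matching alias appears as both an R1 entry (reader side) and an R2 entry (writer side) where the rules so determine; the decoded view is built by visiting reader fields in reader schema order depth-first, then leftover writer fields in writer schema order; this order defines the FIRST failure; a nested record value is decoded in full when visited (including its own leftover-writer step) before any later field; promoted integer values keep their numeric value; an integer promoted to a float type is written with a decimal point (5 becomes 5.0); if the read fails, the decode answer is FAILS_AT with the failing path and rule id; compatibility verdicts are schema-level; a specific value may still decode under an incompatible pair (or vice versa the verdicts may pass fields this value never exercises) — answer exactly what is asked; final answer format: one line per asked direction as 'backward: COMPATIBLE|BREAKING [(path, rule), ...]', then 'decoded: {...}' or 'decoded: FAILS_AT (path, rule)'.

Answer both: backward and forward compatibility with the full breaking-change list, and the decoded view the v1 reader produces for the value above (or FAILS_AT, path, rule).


backward: BREAKING [(meta, R1), (meta.enabled, R1), (meta.factor, R1), (payload, R2)]; forward: BREAKING [(meta, R1), (meta.enabled, R1), (meta.factor, R1), (payload, R1)]; decoded: FAILS_AT (meta.enabled, R1)

in Invoice below, arrows point writer -> reader
backward analysis of Invoice with v2 as reader and v1 as writer:
  map<string, float32> -> map<string, float32>, writer required: extras aligns to extras
  Audit -> Audit, writer optional: meta aligns to meta
  float32 -> float32, writer required: weight aligns to weight
  float64 -> float64, writer required: height aligns to height
  float64 -> float64, writer required: balance aligns to balance
  int64 -> int64, writer required: id aligns to id
  writer field payload has no reader counterpart
  int32 -> int32, writer required: meta.zip aligns to meta.zip
  float64 -> float64, writer optional: meta.factor aligns to meta.factor
  bool -> bool, writer optional: meta.enabled aligns to meta.enabled
  float32 -> float32, writer required: meta.price aligns to meta.price
  violation R1 at meta
  violation R1 at meta.enabled
  violation R1 at meta.factor
  violation R2 at payload
  backward on Invoice therefore BREAKING (4)
forward analysis of Invoice with v1 as reader and v2 as writer:
  map<string, float32> -> map<string, float32>, writer required: extras aligns to extras
  Audit -> Audit, writer optional: meta aligns to meta
  float32 -> float32, writer required: weight aligns to weight
  float64 -> float64, writer required: height aligns to height
  no writer field matches reader payload
  float64 -> float64, writer required: balance aligns to balance
  int64 -> int64, writer required: id aligns to id
  int32 -> int32, writer required: meta.zip aligns to meta.zip
  float64 -> float64, writer optional: meta.factor aligns to meta.factor
  bool -> bool, writer optional: meta.enabled aligns to meta.enabled
  float32 -> float32, writer required: meta.price aligns to meta.price
  violation R1 at meta
  violation R1 at meta.enabled
  violation R1 at meta.factor
  violation R1 at payload
  forward on Invoice therefore BREAKING (4)
decode (reader v1):
  extras := {}
  meta.zip := 250
  meta.factor := 0.25
  read fails at meta.enabled under R1 (no fill)
  => FAILS_AT (meta.enabled, R1)


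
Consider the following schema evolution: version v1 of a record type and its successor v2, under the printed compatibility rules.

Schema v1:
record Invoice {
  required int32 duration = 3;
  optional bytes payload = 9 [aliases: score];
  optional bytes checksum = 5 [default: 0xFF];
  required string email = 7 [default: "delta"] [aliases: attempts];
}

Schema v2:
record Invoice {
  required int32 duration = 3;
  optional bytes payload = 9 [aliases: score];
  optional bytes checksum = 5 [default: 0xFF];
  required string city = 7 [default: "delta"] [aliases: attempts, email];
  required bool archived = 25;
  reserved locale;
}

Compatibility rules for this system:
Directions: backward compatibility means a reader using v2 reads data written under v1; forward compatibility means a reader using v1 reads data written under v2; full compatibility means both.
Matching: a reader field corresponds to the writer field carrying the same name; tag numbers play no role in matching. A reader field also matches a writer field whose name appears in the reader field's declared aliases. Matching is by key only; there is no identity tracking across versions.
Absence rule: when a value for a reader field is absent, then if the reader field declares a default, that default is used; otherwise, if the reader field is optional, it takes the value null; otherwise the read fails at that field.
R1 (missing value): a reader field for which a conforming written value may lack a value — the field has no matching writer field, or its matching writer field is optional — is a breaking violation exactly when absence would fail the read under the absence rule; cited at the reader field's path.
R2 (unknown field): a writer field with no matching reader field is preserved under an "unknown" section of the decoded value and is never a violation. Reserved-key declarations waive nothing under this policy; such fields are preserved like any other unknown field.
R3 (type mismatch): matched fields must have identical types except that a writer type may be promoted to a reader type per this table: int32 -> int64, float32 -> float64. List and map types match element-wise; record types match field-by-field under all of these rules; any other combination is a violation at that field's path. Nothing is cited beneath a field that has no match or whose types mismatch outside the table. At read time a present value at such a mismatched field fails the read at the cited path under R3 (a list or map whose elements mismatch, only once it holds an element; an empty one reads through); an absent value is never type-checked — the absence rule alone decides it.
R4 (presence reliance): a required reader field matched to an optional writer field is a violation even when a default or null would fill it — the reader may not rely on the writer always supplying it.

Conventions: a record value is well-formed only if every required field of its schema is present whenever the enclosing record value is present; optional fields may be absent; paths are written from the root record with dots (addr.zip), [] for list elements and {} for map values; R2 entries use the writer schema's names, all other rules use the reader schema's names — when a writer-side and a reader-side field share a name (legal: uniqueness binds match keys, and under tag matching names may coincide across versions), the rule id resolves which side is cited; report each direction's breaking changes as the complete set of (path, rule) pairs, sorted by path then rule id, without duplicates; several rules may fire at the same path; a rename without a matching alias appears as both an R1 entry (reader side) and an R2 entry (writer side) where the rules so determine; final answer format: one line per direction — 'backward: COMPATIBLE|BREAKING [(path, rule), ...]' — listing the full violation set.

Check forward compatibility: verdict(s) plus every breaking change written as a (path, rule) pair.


in Invoice below, arrows point writer -> reader
forward analysis of Invoice with v1 as reader and v2 as writer:
  duration: paired with writer duration (int32 -> int32; writer required)
  payload: paired with writer payload (bytes -> bytes; writer optional)
  checksum: paired with writer checksum (bytes -> bytes; writer optional)
  email has no writer counterpart
  city (writer side), unknown to reader
  archived (writer side), unknown to reader
  => forward verdict for Invoice: COMPATIBLE, no violations
diffs on Invoice not affecting the asked answer:
  renamed field email to city in record Invoice (alias email declared on the renamed field) -> inert for the asked Invoice verdict: nothing fires
  added field archived to record Invoice: required bool, tag 25 (in v2 it sits last) -> matters only for Invoice's backward compatibility — outside the asked direction

forward: COMPATIBLE []
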